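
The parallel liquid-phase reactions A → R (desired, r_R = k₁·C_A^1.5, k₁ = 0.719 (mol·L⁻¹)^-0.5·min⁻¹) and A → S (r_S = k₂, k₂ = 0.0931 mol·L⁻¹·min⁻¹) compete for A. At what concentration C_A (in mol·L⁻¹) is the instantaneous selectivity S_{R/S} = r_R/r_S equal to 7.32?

S_{R/S} = (k₁/k₂)·C_A^1.5 ⇒ C_A = (S·k₂/k₁)^(1/1.5).
= (7.32×0.0931/0.719)^(0.6667) = (0.9478)^(0.6667) = 0.965 mol·L⁻¹.

0.965 mol·L⁻¹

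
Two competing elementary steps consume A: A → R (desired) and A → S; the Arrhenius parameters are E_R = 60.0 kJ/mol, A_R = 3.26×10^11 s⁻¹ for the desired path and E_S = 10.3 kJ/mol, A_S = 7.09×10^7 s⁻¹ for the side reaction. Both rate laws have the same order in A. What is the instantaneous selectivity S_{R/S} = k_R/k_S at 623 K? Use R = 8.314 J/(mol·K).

0.313

k_R/k_S = (A_R/A_S)·exp[−(E_R−E_S)/(RT)] = (A_R/A_S)·exp[(E_S−E_R)/(RT)].
(E_S−E_R)/(RT) = (10.3−60.0)×10³/(8.314×623) = -49700/5180 = -9.595.
k_R/k_S = (3.26×10^11/7.09×10^7)·exp(-9.595) = 4598 × 6.805×10^-5 = 0.313.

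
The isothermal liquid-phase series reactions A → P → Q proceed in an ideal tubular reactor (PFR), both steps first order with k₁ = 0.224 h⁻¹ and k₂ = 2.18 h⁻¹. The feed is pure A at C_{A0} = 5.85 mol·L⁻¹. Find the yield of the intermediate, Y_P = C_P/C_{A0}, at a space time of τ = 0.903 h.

0.0776

The intermediate concentration in a first-order A→B→C sequence is C_P = k₁C_{A0}(e^(−k₁τ) − e^(−k₂τ))/(k₂−k₁).
e^(−k₁τ) = e^(−0.224×0.903) = e^(−0.2023) = 0.8169; e^(−k₂τ) = e^(−1.969) = 0.1397.
C_P = 0.224×5.85/(2.18−0.224) × (0.8169−0.1397) = 0.6699×0.6772 = 0.4537 mol·L⁻¹.
Y_P = C_P/C_{A0} = 0.4537/5.85 = 0.0776.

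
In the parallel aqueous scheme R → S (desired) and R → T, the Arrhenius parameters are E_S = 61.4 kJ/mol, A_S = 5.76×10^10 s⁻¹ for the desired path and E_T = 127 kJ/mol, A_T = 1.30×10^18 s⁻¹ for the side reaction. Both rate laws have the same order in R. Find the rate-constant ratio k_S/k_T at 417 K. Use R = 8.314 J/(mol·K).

With equal orders, S_{S/T} = k_S/k_T = (A_S/A_T)·exp[(E_T−E_S)/(RT)].
(E_T−E_S)/(RT) = (127−61.4)×10³/(8.314×417) = 65600/3467 = 18.92.
k_S/k_T = (5.76×10^10/1.30×10^18)·exp(18.92) = 4.431×10^-8 × 1.650×10^8 = 7.31.
Since E_S < E_T, lowering the temperature improves selectivity toward S.

7.31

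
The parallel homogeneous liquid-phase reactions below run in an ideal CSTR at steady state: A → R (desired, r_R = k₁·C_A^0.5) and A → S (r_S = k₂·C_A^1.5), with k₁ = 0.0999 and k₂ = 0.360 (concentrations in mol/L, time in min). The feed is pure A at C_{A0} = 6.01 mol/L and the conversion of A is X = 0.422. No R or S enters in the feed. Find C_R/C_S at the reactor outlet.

Exit C_A = C_{A0}(1−X) = 6.01×0.578 = 3.474 mol/L.
In a CSTR the entire volume is at exit conditions, so r_R = 0.0999×3.474^0.5 = 0.1862 and r_S = 0.360×3.474^1.5 = 2.331.
Overall selectivity = C_R/C_S = r_Rτ/(r_Sτ) = r_R/r_S = 0.0799.

0.0799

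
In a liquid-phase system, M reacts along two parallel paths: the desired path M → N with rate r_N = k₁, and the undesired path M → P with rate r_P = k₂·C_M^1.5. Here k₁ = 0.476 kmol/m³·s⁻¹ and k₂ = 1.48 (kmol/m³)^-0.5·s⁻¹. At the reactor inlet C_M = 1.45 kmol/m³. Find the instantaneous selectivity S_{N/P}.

0.184

S_{N/P} = r_N/r_P = (k₁)/(k₂·C_M^1.5) = (k₁/k₂)·C_M^-1.5.
= (0.476) / (1.48×1.450^1.5) = 0.4760/2.584 = 0.184.
The undesired path is higher order in M, so low C_M (CSTR or dilute feed) favours N.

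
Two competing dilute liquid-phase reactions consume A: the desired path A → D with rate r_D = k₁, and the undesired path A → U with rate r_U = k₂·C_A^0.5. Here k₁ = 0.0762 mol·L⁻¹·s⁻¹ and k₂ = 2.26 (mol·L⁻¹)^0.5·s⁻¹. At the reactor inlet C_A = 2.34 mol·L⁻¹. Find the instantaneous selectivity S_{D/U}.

0.0220

S_{D/U} = r_D/r_U = (k₁)/(k₂·C_A^0.5) = (k₁/k₂)·C_A^-0.5.
= (0.0762) / (2.26×2.340^0.5) = 0.07620/3.457 = 0.0220.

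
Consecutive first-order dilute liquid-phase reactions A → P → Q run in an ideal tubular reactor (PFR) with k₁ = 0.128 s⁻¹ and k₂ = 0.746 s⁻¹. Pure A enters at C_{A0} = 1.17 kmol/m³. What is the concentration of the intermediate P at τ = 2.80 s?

0.139 kmol/m³

The intermediate concentration in a first-order A→B→C sequence is C_P = k₁C_{A0}(e^(−k₁τ) − e^(−k₂τ))/(k₂−k₁).
e^(−k₁τ) = e^(−0.128×2.80) = e^(−0.3584) = 0.6988; e^(−k₂τ) = e^(−2.089) = 0.1238.
C_P = 0.128×1.17/(0.746−0.128) × (0.6988−0.1238) = 0.2423×0.5750 = 0.1393 kmol/m³.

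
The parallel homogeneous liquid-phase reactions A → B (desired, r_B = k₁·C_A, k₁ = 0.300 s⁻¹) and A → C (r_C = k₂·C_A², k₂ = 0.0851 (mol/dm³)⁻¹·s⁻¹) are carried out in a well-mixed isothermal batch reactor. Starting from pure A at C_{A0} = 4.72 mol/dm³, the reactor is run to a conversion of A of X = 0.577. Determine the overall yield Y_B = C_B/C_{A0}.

C_A = C_{A0}(1−X) = 1.997 mol/dm³.
Along a PFR/batch, dC_B/dC_A = −r_B/(r_B+r_C) = −k₁/(k₁+k₂·C_A).
Integrating from C_{A0} to C_A: C_B = (0.300/0.0851)·ln[(0.300+0.0851·4.72)/(0.300+0.0851·2.00)] = 3.525·ln(0.7017/0.4699) = 1.413 mol/dm³.
Y_B = C_B/C_{A0} = 1.413/4.72 = 0.299.

0.299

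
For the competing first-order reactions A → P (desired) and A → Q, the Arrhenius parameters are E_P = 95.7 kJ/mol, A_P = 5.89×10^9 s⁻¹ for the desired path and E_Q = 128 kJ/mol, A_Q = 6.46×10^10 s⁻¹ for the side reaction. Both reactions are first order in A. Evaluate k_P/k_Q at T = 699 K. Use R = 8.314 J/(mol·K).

23.6

With equal orders, S_{P/Q} = k_P/k_Q = (A_P/A_Q)·exp[(E_Q−E_P)/(RT)].
(E_Q−E_P)/(RT) = (128−95.7)×10³/(8.314×699) = 32300/5811 = 5.558.
k_P/k_Q = (5.89×10^9/6.46×10^10)·exp(5.558) = 0.09118 × 259.3 = 23.6.
Since E_P < E_Q, lowering the temperature improves selectivity toward P.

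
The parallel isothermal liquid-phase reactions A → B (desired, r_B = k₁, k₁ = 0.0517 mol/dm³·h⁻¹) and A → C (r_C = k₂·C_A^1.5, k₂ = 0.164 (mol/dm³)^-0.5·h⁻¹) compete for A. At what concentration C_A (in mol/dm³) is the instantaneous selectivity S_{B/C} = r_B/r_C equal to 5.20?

0.154 mol/dm³

S_{B/C} = (k₁/k₂)·C_A^-1.5 ⇒ C_A = (S·k₂/k₁)^(1/(-1.5)).
= (5.20×0.164/0.0517)^(-0.6667) = (16.50)^(-0.6667) = 0.154 mol/dm³.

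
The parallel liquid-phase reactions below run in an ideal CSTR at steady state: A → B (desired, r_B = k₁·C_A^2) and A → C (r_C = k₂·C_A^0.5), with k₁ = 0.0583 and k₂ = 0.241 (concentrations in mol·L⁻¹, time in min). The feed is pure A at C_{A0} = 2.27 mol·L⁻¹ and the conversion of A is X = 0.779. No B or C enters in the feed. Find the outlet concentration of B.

Exit C_A = C_{A0}(1−X) = 2.27×0.221 = 0.5017 mol·L⁻¹.
A CSTR operates uniformly at the exit composition, giving r_B = 0.01467 and r_C = 0.1707 (each k·C_A^n at C_A = 0.5017).
Fraction of consumed A going to B: r_B/(r_B+r_C) = 0.07915.
C_B = 0.07915·C_{A0}·X = 0.07915×2.27×0.779 = 0.140 mol·L⁻¹.

0.140 mol·L⁻¹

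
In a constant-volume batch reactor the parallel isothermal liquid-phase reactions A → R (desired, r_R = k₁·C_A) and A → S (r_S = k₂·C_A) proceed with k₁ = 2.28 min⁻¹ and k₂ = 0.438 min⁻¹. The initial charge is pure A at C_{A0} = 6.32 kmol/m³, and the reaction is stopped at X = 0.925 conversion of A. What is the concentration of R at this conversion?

C_A = C_{A0}(1−X) = 0.4740 kmol/m³.
Both paths are first order in A, so the instantaneous fraction to R is constant: dC_R/d(−C_A) = k₁/(k₁+k₂) = 0.8389.
C_R = 0.8389·(C_{A0}−C_A) = 0.8389×5.846 = 4.90 kmol/m³.

4.90 kmol/m³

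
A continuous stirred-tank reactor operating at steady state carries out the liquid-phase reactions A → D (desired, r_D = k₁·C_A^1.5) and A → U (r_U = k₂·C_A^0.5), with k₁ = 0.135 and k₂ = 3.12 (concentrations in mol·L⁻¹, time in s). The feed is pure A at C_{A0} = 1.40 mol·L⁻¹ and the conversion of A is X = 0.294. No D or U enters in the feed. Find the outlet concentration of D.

Exit C_A = C_{A0}(1−X) = 1.40×0.706 = 0.9884 mol·L⁻¹.
In a CSTR the entire volume is at exit conditions, so r_D = 0.135×0.9884^1.5 = 0.1327 and r_U = 3.12×0.9884^0.5 = 3.102.
Fraction of consumed A going to D: r_D/(r_D+r_U) = 0.04101.
C_D = 0.04101·C_{A0}·X = 0.04101×1.40×0.294 = 0.0169 mol·L⁻¹.

0.0169 mol·L⁻¹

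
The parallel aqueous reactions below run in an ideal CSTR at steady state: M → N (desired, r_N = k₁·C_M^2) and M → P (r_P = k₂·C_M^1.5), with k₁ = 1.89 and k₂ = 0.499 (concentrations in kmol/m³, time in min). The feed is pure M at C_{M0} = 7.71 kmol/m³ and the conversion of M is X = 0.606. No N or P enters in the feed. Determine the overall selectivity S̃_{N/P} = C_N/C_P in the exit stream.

6.60

Exit C_M = C_{M0}(1−X) = 7.71×0.394 = 3.038 kmol/m³.
In a CSTR the entire volume is at exit conditions, so r_N = 1.89×3.038^2 = 17.44 and r_P = 0.499×3.038^1.5 = 2.642.
Overall selectivity = C_N/C_P = r_Nτ/(r_Pτ) = r_N/r_P = 6.60.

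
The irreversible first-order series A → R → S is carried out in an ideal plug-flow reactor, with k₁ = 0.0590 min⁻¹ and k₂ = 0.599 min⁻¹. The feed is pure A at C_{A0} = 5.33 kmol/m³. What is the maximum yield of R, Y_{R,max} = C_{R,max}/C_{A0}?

0.0765

Evaluating C_R at τ_opt = ln(k₂/k₁)/(k₂−k₁) gives C_{R,max}/C_{A0} = (k₁/k₂)^[k₂/(k₂−k₁)].
= (0.0590/0.599)^(0.599/(0.599−0.0590)) = (0.09850)^(1.109) = 0.07646.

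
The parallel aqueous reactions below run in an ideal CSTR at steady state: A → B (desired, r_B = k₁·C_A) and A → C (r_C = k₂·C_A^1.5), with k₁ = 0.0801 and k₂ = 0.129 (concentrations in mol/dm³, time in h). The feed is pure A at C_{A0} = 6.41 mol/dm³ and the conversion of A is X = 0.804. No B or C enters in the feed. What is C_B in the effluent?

1.84 mol/dm³

Exit C_A = C_{A0}(1−X) = 6.41×0.196 = 1.256 mol/dm³.
In a CSTR the entire volume is at exit conditions, so r_B = 0.0801×1.256 = 0.1006 and r_C = 0.129×1.256^1.5 = 0.1817.
Fraction of consumed A going to B: r_B/(r_B+r_C) = 0.3565.
C_B = 0.3565·C_{A0}·X = 0.3565×6.41×0.804 = 1.84 mol/dm³.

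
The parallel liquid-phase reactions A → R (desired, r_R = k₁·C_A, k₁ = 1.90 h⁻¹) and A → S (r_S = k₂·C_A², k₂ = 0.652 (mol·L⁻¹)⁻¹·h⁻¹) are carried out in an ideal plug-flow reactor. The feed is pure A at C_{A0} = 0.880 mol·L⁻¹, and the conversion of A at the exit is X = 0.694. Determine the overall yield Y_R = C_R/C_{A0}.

0.581

C_A = C_{A0}(1−X) = 0.2693 mol·L⁻¹.
Along a PFR/batch, dC_R/dC_A = −r_R/(r_R+r_S) = −k₁/(k₁+k₂·C_A).
Integrating from C_{A0} to C_A: C_R = (1.90/0.652)·ln[(1.90+0.652·0.880)/(1.90+0.652·0.269)] = 2.914·ln(2.474/2.076) = 0.5114 mol·L⁻¹.
Y_R = C_R/C_{A0} = 0.5114/0.880 = 0.581.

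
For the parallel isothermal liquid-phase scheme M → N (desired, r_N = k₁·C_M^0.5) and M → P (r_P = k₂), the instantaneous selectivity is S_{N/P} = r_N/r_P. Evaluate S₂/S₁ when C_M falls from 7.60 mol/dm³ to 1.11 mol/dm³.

0.382

S_{N/P} = (k₁/k₂)·C_M^0.5, so S₂/S₁ = (C_{M,2}/C_{M,1})^0.5.
= (1.11/7.60)^0.5 = (0.1461)^0.5 = 0.382.
Selectivity toward N falls as C_M falls — high-concentration operation is favoured.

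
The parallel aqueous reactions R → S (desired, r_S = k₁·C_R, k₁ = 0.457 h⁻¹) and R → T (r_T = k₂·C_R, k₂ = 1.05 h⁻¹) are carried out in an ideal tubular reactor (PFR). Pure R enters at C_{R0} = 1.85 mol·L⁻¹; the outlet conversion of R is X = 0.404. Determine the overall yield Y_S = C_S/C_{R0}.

0.123

C_R = C_{R0}(1−X) = 1.103 mol·L⁻¹.
Both paths are first order in R, so the instantaneous fraction to S is constant: dC_S/d(−C_R) = k₁/(k₁+k₂) = 0.3033.
C_S = 0.3033·(C_{R0}−C_R) = 0.3033×0.7474 = 0.227 mol·L⁻¹.
Y_S = C_S/C_{R0} = 0.2267/1.85 = 0.123.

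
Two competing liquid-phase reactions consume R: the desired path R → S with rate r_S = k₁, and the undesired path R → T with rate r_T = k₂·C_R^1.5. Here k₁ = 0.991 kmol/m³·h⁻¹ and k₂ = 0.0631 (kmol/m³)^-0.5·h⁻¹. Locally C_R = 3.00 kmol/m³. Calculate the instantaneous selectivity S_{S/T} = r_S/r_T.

3.02

S_{S/T} = r_S/r_T = (k₁)/(k₂·C_R^1.5) = (k₁/k₂)·C_R^-1.5.
= (0.991) / (0.0631×3.000^1.5) = 0.9910/0.3279 = 3.02.
The undesired path is higher order in R, so low C_R (CSTR or dilute feed) favours S.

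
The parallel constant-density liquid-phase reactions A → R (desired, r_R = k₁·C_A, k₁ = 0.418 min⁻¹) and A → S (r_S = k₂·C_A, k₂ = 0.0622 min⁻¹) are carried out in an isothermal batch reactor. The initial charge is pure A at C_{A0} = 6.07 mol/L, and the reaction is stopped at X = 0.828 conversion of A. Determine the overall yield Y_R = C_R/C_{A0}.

C_A = C_{A0}(1−X) = 1.044 mol/L.
Both paths are first order in A, so the instantaneous fraction to R is constant: dC_R/d(−C_A) = k₁/(k₁+k₂) = 0.8705.
C_R = 0.8705·(C_{A0}−C_A) = 0.8705×5.026 = 4.37 mol/L.
Y_R = C_R/C_{A0} = 4.375/6.07 = 0.721.

0.721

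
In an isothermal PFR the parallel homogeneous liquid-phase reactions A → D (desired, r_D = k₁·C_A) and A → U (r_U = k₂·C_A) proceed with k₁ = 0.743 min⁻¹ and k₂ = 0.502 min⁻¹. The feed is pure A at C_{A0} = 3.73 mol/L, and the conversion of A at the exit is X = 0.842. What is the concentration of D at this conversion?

C_A = C_{A0}(1−X) = 0.5893 mol/L.
Both paths are first order in A, so the instantaneous fraction to D is constant: dC_D/d(−C_A) = k₁/(k₁+k₂) = 0.5968.
C_D = 0.5968·(C_{A0}−C_A) = 0.5968×3.141 = 1.87 mol/L.

1.87 mol/L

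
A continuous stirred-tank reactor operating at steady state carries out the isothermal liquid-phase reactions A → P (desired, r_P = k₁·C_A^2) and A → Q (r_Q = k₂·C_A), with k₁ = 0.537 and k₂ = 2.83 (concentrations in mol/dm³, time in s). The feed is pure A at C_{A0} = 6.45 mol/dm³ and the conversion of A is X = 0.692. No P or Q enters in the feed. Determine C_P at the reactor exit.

1.22 mol/dm³

Exit C_A = C_{A0}(1−X) = 6.45×0.308 = 1.987 mol/dm³.
A CSTR operates uniformly at the exit composition, giving r_P = 2.119 and r_Q = 5.622 (each k·C_A^n at C_A = 1.987).
Fraction of consumed A going to P: r_P/(r_P+r_Q) = 0.2738.
C_P = 0.2738·C_{A0}·X = 0.2738×6.45×0.692 = 1.22 mol/dm³.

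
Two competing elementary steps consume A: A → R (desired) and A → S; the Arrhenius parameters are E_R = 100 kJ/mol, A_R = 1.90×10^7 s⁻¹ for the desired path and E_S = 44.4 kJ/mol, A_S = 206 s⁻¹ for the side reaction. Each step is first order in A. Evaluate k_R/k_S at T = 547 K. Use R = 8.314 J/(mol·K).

With equal orders, S_{R/S} = k_R/k_S = (A_R/A_S)·exp[(E_S−E_R)/(RT)].
(E_S−E_R)/(RT) = (44.4−100)×10³/(8.314×547) = -55600/4548 = -12.23.
k_R/k_S = (1.90×10^7/206)·exp(-12.23) = 92233 × 4.902×10^-6 = 0.452.
Since E_R > E_S, raising the temperature improves selectivity toward R.

0.452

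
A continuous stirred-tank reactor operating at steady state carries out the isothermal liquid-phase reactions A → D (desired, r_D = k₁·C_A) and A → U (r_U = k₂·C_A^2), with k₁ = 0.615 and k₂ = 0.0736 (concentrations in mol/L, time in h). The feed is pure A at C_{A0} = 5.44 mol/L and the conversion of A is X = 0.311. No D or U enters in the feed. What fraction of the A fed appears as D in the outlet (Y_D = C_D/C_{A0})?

Exit C_A = C_{A0}(1−X) = 5.44×0.689 = 3.748 mol/L.
Rates in a CSTR are evaluated at the outlet concentration: r_D = 0.615×3.748 = 2.305, r_U = 0.0736×3.748^2 = 1.034.
Fraction of consumed A going to D: r_D/(r_D+r_U) = 0.6903.
C_D = 0.6903·C_{A0}·X = 0.6903×5.44×0.311 = 1.17 mol/L; Y_D = C_D/C_{A0} = 0.215.

0.215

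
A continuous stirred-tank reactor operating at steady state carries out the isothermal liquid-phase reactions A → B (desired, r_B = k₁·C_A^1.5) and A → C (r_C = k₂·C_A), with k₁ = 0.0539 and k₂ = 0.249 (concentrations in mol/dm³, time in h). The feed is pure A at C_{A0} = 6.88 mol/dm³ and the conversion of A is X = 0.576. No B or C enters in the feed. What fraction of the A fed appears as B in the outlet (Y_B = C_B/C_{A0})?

0.155

Exit C_A = C_{A0}(1−X) = 6.88×0.424 = 2.917 mol/dm³.
Rates in a CSTR are evaluated at the outlet concentration: r_B = 0.0539×2.917^1.5 = 0.2685, r_C = 0.249×2.917 = 0.7264.
Fraction of consumed A going to B: r_B/(r_B+r_C) = 0.2699.
C_B = 0.2699·C_{A0}·X = 0.2699×6.88×0.576 = 1.07 mol/dm³; Y_B = C_B/C_{A0} = 0.155.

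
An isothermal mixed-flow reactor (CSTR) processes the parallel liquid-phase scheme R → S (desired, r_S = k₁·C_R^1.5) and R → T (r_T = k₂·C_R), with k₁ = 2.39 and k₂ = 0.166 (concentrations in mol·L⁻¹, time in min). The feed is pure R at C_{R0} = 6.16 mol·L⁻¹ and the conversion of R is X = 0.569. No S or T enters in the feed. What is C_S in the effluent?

3.36 mol·L⁻¹

Exit C_R = C_{R0}(1−X) = 6.16×0.431 = 2.655 mol·L⁻¹.
A CSTR operates uniformly at the exit composition, giving r_S = 10.34 and r_T = 0.4407 (each k·C_R^n at C_R = 2.655).
Fraction of consumed R going to S: r_S/(r_S+r_T) = 0.9591.
C_S = 0.9591·C_{R0}·X = 0.9591×6.16×0.569 = 3.36 mol·L⁻¹.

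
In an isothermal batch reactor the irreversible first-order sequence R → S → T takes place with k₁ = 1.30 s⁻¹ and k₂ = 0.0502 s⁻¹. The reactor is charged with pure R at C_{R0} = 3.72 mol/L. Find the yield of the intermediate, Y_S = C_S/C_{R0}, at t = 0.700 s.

For first-order series with pure R initially, C_S(t) = k₁C_{R0}/(k₂−k₁)·(e^(−k₁t) − e^(−k₂t)).
e^(−k₁t) = e^(−1.30×0.700) = e^(−0.9100) = 0.4025; e^(−k₂t) = e^(−0.03514) = 0.9655.
C_S = 1.30×3.72/(0.0502−1.30) × (0.4025−0.9655) = (-3.869)×(-0.5629) = 2.178 mol/L.
Y_S = C_S/C_{R0} = 2.178/3.72 = 0.586.

0.586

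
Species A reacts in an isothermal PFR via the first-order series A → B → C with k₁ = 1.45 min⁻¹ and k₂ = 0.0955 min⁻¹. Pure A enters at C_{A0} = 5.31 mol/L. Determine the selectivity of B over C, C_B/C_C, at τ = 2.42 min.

5.36

Solving the coupled first-order balances gives C_B(τ) = [k₁/(k₂−k₁)]·C_{A0}·(e^(−k₁τ) − e^(−k₂τ)).
e^(−k₁τ) = e^(−1.45×2.42) = e^(−3.509) = 0.02993; e^(−k₂τ) = e^(−0.2311) = 0.7937.
C_B = 1.45×5.31/(0.0955−1.45) × (0.02993−0.7937) = (-5.684)×(-0.7637) = 4.341 mol/L.
C_A = C_{A0}e^(−k₁τ) = 0.1589 mol/L, so C_C = C_{A0}−C_A−C_B = 0.8098 mol/L; C_B/C_C = 5.36.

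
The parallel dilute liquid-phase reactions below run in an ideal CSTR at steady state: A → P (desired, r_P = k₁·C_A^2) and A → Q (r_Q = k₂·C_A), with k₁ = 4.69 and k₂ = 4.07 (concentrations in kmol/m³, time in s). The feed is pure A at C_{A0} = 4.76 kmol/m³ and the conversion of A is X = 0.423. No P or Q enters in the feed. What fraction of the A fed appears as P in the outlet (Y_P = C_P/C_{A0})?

Exit C_A = C_{A0}(1−X) = 4.76×0.577 = 2.747 kmol/m³.
Rates in a CSTR are evaluated at the outlet concentration: r_P = 4.69×2.747^2 = 35.38, r_Q = 4.07×2.747 = 11.18.
Fraction of consumed A going to P: r_P/(r_P+r_Q) = 0.7599.
C_P = 0.7599·C_{A0}·X = 0.7599×4.76×0.423 = 1.53 kmol/m³; Y_P = C_P/C_{A0} = 0.321.

0.321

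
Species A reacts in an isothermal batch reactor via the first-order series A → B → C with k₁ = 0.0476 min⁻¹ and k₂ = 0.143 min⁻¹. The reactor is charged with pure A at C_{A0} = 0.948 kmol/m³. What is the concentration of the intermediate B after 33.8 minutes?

For first-order series with pure A initially, C_B(t) = k₁C_{A0}/(k₂−k₁)·(e^(−k₁t) − e^(−k₂t)).
e^(−k₁t) = e^(−0.0476×33.8) = e^(−1.609) = 0.2001; e^(−k₂t) = e^(−4.833) = 0.007959.
C_B = 0.0476×0.948/(0.143−0.0476) × (0.2001−0.007959) = 0.4730×0.1922 = 0.09089 kmol/m³.

0.0909 kmol/m³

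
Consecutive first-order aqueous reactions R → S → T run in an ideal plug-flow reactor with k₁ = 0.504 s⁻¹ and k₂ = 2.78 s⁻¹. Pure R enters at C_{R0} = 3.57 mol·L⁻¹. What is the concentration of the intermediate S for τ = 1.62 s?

For first-order series with pure R initially, C_S(τ) = k₁C_{R0}/(k₂−k₁)·(e^(−k₁τ) − e^(−k₂τ)).
e^(−k₁τ) = e^(−0.504×1.62) = e^(−0.8165) = 0.4420; e^(−k₂τ) = e^(−4.504) = 0.01107.
C_S = 0.504×3.57/(2.78−0.504) × (0.4420−0.01107) = 0.7905×0.4309 = 0.3407 mol·L⁻¹.

0.341 mol·L⁻¹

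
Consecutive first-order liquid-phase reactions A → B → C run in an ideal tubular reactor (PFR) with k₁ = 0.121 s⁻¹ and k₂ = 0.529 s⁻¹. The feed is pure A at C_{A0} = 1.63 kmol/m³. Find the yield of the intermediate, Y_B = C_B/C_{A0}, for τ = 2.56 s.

0.141

For first-order series with pure A initially, C_B(τ) = k₁C_{A0}/(k₂−k₁)·(e^(−k₁τ) − e^(−k₂τ)).
e^(−k₁τ) = e^(−0.121×2.56) = e^(−0.3098) = 0.7336; e^(−k₂τ) = e^(−1.354) = 0.2581.
C_B = 0.121×1.63/(0.529−0.121) × (0.7336−0.2581) = 0.4834×0.4755 = 0.2299 kmol/m³.
Y_B = C_B/C_{A0} = 0.2299/1.63 = 0.141.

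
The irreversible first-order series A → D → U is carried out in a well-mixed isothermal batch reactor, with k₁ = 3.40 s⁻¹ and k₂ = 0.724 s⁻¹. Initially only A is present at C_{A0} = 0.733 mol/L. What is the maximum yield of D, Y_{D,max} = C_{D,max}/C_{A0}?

0.658

Evaluating C_D at t_opt = ln(k₂/k₁)/(k₂−k₁) gives C_{D,max}/C_{A0} = (k₁/k₂)^[k₂/(k₂−k₁)].
= (3.40/0.724)^(0.724/(0.724−3.40)) = (4.696)^(-0.2706) = 0.6580.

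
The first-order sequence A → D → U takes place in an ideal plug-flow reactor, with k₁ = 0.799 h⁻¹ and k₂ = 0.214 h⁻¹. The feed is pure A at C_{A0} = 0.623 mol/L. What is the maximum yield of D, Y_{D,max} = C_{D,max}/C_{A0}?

At the optimum, C_{D,max}/C_{A0} = (k₁/k₂)^[k₂/(k₂−k₁)].
= (0.799/0.214)^(0.214/(0.214−0.799)) = (3.734)^(-0.3658) = 0.6176.

0.618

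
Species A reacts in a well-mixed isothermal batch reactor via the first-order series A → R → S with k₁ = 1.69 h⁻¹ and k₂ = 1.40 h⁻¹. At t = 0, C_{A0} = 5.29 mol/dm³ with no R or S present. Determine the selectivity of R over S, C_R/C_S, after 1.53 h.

Solving the coupled first-order balances gives C_R(t) = [k₁/(k₂−k₁)]·C_{A0}·(e^(−k₁t) − e^(−k₂t)).
e^(−k₁t) = e^(−1.69×1.53) = e^(−2.586) = 0.07534; e^(−k₂t) = e^(−2.142) = 0.1174.
C_R = 1.69×5.29/(1.40−1.69) × (0.07534−0.1174) = (-30.83)×(-0.04208) = 1.297 mol/dm³.
C_A = C_{A0}e^(−k₁t) = 0.3986 mol/dm³, so C_S = C_{A0}−C_A−C_R = 3.594 mol/dm³; C_R/C_S = 0.361.

0.361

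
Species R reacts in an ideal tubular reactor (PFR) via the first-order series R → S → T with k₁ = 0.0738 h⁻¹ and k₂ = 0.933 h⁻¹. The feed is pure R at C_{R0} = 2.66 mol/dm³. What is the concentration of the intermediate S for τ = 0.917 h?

0.116 mol/dm³

The intermediate concentration in a first-order A→B→C sequence is C_S = k₁C_{R0}(e^(−k₁τ) − e^(−k₂τ))/(k₂−k₁).
e^(−k₁τ) = e^(−0.0738×0.917) = e^(−0.06767) = 0.9346; e^(−k₂τ) = e^(−0.8556) = 0.4250.
C_S = 0.0738×2.66/(0.933−0.0738) × (0.9346−0.4250) = 0.2285×0.5095 = 0.1164 mol/dm³.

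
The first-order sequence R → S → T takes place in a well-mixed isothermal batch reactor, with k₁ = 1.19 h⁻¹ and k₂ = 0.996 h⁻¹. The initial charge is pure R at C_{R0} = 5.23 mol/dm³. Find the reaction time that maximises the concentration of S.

0.917 h

Setting dC_S/dt = 0 gives t_opt = ln(k₂/k₁)/(k₂−k₁).
= ln(0.996/1.19)/(0.996−1.19) = ln(0.8370)/-0.1940 = -0.1780/-0.1940 = 0.917 h.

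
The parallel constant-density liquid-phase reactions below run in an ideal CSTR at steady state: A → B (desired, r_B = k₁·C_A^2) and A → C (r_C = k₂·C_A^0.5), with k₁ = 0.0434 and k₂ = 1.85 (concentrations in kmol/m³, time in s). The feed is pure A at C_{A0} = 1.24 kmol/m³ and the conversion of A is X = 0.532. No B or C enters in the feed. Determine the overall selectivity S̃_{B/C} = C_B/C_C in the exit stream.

0.0104

Exit C_A = C_{A0}(1−X) = 1.24×0.468 = 0.5803 kmol/m³.
Rates in a CSTR are evaluated at the outlet concentration: r_B = 0.0434×0.5803^2 = 0.01462, r_C = 1.85×0.5803^0.5 = 1.409.
Overall selectivity = C_B/C_C = r_Bτ/(r_Cτ) = r_B/r_C = 0.0104.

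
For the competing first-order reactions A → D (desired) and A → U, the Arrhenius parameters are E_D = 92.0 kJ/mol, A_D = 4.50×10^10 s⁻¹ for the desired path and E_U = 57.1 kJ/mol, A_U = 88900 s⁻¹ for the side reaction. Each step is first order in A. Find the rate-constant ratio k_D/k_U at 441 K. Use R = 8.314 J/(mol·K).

k_D/k_U = (A_D/A_U)·exp[−(E_D−E_U)/(RT)] = (A_D/A_U)·exp[(E_U−E_D)/(RT)].
(E_U−E_D)/(RT) = (57.1−92.0)×10³/(8.314×441) = -34900/3666 = -9.519.
k_D/k_U = (4.50×10^10/88900)·exp(-9.519) = 5.062×10^5 × 7.347×10^-5 = 37.2.

37.2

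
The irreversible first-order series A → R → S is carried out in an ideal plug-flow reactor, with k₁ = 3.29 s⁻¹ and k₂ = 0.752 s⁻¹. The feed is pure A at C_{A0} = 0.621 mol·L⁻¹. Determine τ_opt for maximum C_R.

0.582 s

For first-order series the maximum of C_R occurs at τ_opt = ln(k₂/k₁)/(k₂−k₁).
= ln(0.752/3.29)/(0.752−3.29) = ln(0.2286)/-2.538 = -1.476/-2.538 = 0.582 s.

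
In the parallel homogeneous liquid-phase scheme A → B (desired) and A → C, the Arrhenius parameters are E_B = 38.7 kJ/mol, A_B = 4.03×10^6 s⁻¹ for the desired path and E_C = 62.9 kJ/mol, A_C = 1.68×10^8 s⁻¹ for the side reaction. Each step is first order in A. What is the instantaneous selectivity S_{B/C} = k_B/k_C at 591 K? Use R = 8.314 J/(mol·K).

3.30

Since both paths have the same order in A, the concentration cancels and S_{B/C} = k_B/k_C = (A_B/A_C)·exp[(E_C−E_B)/(RT)].
(E_C−E_B)/(RT) = (62.9−38.7)×10³/(8.314×591) = 24200/4914 = 4.925.
k_B/k_C = (4.03×10^6/1.68×10^8)·exp(4.925) = 0.02399 × 137.7 = 3.30.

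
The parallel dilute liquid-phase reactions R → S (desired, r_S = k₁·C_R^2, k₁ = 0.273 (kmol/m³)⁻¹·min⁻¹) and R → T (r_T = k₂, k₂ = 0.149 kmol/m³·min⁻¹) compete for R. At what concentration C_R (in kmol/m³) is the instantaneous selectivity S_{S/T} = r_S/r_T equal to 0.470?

0.506 kmol/m³

S_{S/T} = (k₁/k₂)·C_R^2 ⇒ C_R = (S·k₂/k₁)^(0.5).
= (0.470×0.149/0.273)^(0.5) = (0.2565)^(0.5) = 0.506 kmol/m³.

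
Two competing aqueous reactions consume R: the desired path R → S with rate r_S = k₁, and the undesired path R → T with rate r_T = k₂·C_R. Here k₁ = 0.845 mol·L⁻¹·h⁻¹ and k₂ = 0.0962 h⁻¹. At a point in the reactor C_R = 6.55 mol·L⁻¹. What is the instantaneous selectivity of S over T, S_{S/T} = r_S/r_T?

S_{S/T} = r_S/r_T = (k₁)/(k₂·C_R) = (k₁/k₂)·C_R⁻¹.
= (0.845) / (0.0962×6.550) = 0.8450/0.6301 = 1.34.

1.34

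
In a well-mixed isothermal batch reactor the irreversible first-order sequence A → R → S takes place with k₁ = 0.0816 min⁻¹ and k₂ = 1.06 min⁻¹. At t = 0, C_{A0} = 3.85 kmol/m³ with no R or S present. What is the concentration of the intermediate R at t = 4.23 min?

0.224 kmol/m³

The intermediate concentration in a first-order A→B→C sequence is C_R = k₁C_{A0}(e^(−k₁t) − e^(−k₂t))/(k₂−k₁).
e^(−k₁t) = e^(−0.0816×4.23) = e^(−0.3452) = 0.7081; e^(−k₂t) = e^(−4.484) = 0.01129.
C_R = 0.0816×3.85/(1.06−0.0816) × (0.7081−0.01129) = 0.3211×0.6968 = 0.2237 kmol/m³.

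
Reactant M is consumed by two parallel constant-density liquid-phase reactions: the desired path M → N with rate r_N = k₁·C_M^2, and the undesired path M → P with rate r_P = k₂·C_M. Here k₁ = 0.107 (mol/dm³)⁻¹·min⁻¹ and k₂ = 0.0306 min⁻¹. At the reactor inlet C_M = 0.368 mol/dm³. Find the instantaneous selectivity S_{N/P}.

1.29

S_{N/P} = r_N/r_P = (k₁·C_M^2)/(k₂·C_M) = (k₁/k₂)·C_M.
= (0.107×0.3680^2) / (0.0306×0.3680) = 0.01449/0.01126 = 1.29.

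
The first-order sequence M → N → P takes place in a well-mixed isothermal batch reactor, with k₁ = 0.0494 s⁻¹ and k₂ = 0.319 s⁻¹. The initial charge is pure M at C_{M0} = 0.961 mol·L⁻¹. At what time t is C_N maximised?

Setting dC_N/dt = 0 gives t_opt = ln(k₂/k₁)/(k₂−k₁).
= ln(0.319/0.0494)/(0.319−0.0494) = ln(6.457)/0.2696 = 1.865/0.2696 = 6.92 s.

6.92 s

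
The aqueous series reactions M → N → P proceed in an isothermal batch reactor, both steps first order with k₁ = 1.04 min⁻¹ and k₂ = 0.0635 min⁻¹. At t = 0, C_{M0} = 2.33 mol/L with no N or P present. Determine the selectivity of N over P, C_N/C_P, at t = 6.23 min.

Solving the coupled first-order balances gives C_N(t) = [k₁/(k₂−k₁)]·C_{M0}·(e^(−k₁t) − e^(−k₂t)).
e^(−k₁t) = e^(−1.04×6.23) = e^(−6.479) = 0.001535; e^(−k₂t) = e^(−0.3956) = 0.6733.
C_N = 1.04×2.33/(0.0635−1.04) × (0.001535−0.6733) = (-2.482)×(-0.6717) = 1.667 mol/L.
C_M = C_{M0}e^(−k₁t) = 0.003577 mol/L, so C_P = C_{M0}−C_M−C_N = 0.6595 mol/L; C_N/C_P = 2.53.

2.53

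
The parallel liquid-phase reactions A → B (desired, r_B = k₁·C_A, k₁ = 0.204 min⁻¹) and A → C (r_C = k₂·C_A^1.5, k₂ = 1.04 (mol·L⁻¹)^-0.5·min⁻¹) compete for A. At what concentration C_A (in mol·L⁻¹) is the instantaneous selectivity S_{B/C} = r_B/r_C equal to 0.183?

1.15 mol·L⁻¹

S_{B/C} = (k₁/k₂)·C_A^-0.5 ⇒ C_A = (S·k₂/k₁)^(-2).
= (0.183×1.04/0.204)^(-2) = (0.9329)^(-2) = 1.15 mol·L⁻¹.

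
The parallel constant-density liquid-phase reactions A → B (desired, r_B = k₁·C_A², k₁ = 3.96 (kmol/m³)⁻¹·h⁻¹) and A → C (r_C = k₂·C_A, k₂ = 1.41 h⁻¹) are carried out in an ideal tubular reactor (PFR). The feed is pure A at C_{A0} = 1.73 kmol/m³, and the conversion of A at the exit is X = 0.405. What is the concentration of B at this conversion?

0.555 kmol/m³

C_A = C_{A0}(1−X) = 1.029 kmol/m³.
Along a PFR/batch, dC_C/dC_A = −r_C/(r_B+r_C) = −k₂/(k₂+k₁·C_A).
Integrating from C_{A0} to C_A: C_C = (1.41/3.96)·ln[(1.41+3.96·1.73)/(1.41+3.96·1.03)] = 0.3561·ln(8.261/5.486) = 0.1457 kmol/m³.
Then C_B = (C_{A0}−C_A) − C_C = 0.7006 − 0.1457 = 0.5549 kmol/m³.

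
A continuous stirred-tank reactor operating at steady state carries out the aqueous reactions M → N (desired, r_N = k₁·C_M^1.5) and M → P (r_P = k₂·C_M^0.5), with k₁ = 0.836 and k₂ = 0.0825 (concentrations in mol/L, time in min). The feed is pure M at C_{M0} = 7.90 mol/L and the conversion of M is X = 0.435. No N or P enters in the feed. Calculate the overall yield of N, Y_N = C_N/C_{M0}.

0.426

Exit C_M = C_{M0}(1−X) = 7.90×0.565 = 4.463 mol/L.
Rates in a CSTR are evaluated at the outlet concentration: r_N = 0.836×4.463^1.5 = 7.884, r_P = 0.0825×4.463^0.5 = 0.1743.
Fraction of consumed M going to N: r_N/(r_N+r_P) = 0.9784.
C_N = 0.9784·C_{M0}·X = 0.9784×7.90×0.435 = 3.36 mol/L; Y_N = C_N/C_{M0} = 0.426.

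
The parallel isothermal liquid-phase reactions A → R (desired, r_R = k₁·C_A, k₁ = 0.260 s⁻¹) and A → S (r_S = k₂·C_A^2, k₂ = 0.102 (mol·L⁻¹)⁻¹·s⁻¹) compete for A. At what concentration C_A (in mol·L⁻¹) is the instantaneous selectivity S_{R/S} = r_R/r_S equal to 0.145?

17.6 mol·L⁻¹

S_{R/S} = (k₁/k₂)·C_A⁻¹ ⇒ C_A = (S·k₂/k₁)^(-1).
= (0.145×0.102/0.260)^(-1) = (0.05688)^(-1) = 17.6 mol·L⁻¹.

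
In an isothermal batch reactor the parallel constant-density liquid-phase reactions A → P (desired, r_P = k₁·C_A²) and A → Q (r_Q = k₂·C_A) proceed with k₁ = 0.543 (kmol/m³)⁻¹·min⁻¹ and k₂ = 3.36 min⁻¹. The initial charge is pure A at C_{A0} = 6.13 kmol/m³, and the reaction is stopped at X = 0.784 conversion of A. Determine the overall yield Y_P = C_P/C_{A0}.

C_A = C_{A0}(1−X) = 1.324 kmol/m³.
Along a PFR/batch, dC_Q/dC_A = −r_Q/(r_P+r_Q) = −k₂/(k₂+k₁·C_A).
Integrating from C_{A0} to C_A: C_Q = (3.36/0.543)·ln[(3.36+0.543·6.13)/(3.36+0.543·1.32)] = 6.188·ln(6.689/4.079) = 3.060 kmol/m³.
Then C_P = (C_{A0}−C_A) − C_Q = 4.806 − 3.060 = 1.746 kmol/m³.
Y_P = C_P/C_{A0} = 1.746/6.13 = 0.285.

0.285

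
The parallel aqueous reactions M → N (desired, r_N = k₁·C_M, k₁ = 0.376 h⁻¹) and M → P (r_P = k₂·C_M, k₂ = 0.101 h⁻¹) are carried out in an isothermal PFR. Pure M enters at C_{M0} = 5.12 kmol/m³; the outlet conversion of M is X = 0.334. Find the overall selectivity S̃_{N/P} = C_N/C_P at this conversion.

C_M = C_{M0}(1−X) = 3.410 kmol/m³.
Both paths are first order in M, so the instantaneous fraction to N is constant: dC_N/d(−C_M) = k₁/(k₁+k₂) = 0.7883.
C_N = 0.7883·(C_{M0}−C_M) = 0.7883×1.710 = 1.35 kmol/m³.
C_P = (C_{M0}−C_M)−C_N = 0.3621 kmol/m³; S̃_{N/P} = 1.348/0.3621 = 3.72.

3.72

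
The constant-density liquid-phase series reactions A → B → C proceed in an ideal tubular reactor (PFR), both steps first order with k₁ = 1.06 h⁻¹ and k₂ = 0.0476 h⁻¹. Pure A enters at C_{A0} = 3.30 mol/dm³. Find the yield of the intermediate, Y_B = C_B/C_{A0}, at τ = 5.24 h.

The intermediate concentration in a first-order A→B→C sequence is C_B = k₁C_{A0}(e^(−k₁τ) − e^(−k₂τ))/(k₂−k₁).
e^(−k₁τ) = e^(−1.06×5.24) = e^(−5.554) = 0.003870; e^(−k₂τ) = e^(−0.2494) = 0.7792.
C_B = 1.06×3.30/(0.0476−1.06) × (0.003870−0.7792) = (-3.455)×(-0.7754) = 2.679 mol/dm³.
Y_B = C_B/C_{A0} = 2.679/3.30 = 0.812.

0.812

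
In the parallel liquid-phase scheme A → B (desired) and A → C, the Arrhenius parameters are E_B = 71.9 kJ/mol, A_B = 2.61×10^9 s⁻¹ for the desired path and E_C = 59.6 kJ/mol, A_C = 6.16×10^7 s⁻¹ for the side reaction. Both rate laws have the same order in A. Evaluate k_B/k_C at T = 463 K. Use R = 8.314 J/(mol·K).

1.74

k_B/k_C = (A_B/A_C)·exp[−(E_B−E_C)/(RT)] = (A_B/A_C)·exp[(E_C−E_B)/(RT)].
(E_C−E_B)/(RT) = (59.6−71.9)×10³/(8.314×463) = -12300/3849 = -3.195.
k_B/k_C = (2.61×10^9/6.16×10^7)·exp(-3.195) = 42.37 × 0.04095 = 1.74.
Since E_B > E_C, raising the temperature improves selectivity toward B.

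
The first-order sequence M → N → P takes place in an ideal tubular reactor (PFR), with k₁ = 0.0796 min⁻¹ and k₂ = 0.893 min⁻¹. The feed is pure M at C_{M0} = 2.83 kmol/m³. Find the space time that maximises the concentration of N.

2.97 min

The intermediate peaks when r₁ = r₂, i.e. k₁e^(−k₁τ) = k₂e^(−k₂τ), giving τ_opt = ln(k₂/k₁)/(k₂−k₁).
= ln(0.893/0.0796)/(0.893−0.0796) = ln(11.22)/0.8134 = 2.418/0.8134 = 2.97 min.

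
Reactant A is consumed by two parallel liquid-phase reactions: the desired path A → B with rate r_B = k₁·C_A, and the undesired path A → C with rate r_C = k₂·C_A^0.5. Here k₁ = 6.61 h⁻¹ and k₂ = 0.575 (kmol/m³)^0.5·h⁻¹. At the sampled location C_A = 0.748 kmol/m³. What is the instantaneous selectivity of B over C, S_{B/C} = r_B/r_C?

S_{B/C} = r_B/r_C = (k₁·C_A)/(k₂·C_A^0.5) = (k₁/k₂)·C_A^0.5.
= (6.61×0.7480) / (0.575×0.7480^0.5) = 4.944/0.4973 = 9.94.
Since the desired path is higher order in A, keeping C_A high (PFR or concentrated feed) favours B.

9.94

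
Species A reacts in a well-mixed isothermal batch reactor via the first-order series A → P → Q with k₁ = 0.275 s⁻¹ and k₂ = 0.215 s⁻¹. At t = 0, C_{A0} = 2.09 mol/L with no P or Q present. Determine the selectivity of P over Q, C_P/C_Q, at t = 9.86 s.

0.357

Solving the coupled first-order balances gives C_P(t) = [k₁/(k₂−k₁)]·C_{A0}·(e^(−k₁t) − e^(−k₂t)).
e^(−k₁t) = e^(−0.275×9.86) = e^(−2.712) = 0.06644; e^(−k₂t) = e^(−2.120) = 0.1200.
C_P = 0.275×2.09/(0.215−0.275) × (0.06644−0.1200) = (-9.579)×(-0.05361) = 0.5135 mol/L.
C_A = C_{A0}e^(−k₁t) = 0.1389 mol/L, so C_Q = C_{A0}−C_A−C_P = 1.438 mol/L; C_P/C_Q = 0.357.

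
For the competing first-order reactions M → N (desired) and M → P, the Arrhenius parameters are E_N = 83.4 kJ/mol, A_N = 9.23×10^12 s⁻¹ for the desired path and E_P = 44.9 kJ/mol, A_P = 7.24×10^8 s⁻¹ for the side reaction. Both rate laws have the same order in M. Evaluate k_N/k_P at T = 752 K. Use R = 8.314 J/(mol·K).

Since both paths have the same order in M, the concentration cancels and S_{N/P} = k_N/k_P = (A_N/A_P)·exp[(E_P−E_N)/(RT)].
(E_P−E_N)/(RT) = (44.9−83.4)×10³/(8.314×752) = -38500/6252 = -6.158.
k_N/k_P = (9.23×10^12/7.24×10^8)·exp(-6.158) = 12749 × 0.002117 = 27.0.
Since E_N > E_P, raising the temperature improves selectivity toward N.

27.0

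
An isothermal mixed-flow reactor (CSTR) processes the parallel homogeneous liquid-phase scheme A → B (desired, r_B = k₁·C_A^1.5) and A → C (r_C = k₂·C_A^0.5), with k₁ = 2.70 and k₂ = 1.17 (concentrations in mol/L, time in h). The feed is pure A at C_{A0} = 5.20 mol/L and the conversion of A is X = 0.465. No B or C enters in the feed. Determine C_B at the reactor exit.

Exit C_A = C_{A0}(1−X) = 5.20×0.535 = 2.782 mol/L.
A CSTR operates uniformly at the exit composition, giving r_B = 12.53 and r_C = 1.951 (each k·C_A^n at C_A = 2.782).
Fraction of consumed A going to B: r_B/(r_B+r_C) = 0.8652.
C_B = 0.8652·C_{A0}·X = 0.8652×5.20×0.465 = 2.09 mol/L.

2.09 mol/L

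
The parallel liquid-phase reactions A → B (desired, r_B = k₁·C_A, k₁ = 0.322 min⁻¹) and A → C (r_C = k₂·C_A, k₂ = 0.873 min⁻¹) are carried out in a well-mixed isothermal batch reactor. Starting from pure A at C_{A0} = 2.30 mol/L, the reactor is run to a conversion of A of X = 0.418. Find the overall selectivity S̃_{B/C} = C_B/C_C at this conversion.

C_A = C_{A0}(1−X) = 1.339 mol/L.
Both paths are first order in A, so the instantaneous fraction to B is constant: dC_B/d(−C_A) = k₁/(k₁+k₂) = 0.2695.
C_B = 0.2695·(C_{A0}−C_A) = 0.2695×0.9614 = 0.259 mol/L.
C_C = (C_{A0}−C_A)−C_B = 0.7023 mol/L; S̃_{B/C} = 0.2591/0.7023 = 0.369.

0.369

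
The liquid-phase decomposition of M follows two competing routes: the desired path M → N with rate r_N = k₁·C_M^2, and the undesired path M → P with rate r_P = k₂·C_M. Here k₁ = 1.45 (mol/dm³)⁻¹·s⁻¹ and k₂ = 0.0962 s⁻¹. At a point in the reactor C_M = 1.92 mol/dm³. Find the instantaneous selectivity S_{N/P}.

28.9

S_{N/P} = r_N/r_P = (k₁·C_M^2)/(k₂·C_M) = (k₁/k₂)·C_M.
= (1.45×1.920^2) / (0.0962×1.920) = 5.345/0.1847 = 28.9.
Since the desired path is higher order in M, keeping C_M high (PFR or concentrated feed) favours N.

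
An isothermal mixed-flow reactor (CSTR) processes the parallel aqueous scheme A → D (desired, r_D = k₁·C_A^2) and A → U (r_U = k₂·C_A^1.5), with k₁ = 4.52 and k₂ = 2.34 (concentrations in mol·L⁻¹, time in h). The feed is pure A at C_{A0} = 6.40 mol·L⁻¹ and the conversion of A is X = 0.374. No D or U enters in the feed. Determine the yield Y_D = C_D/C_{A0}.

0.297

Exit C_A = C_{A0}(1−X) = 6.40×0.626 = 4.006 mol·L⁻¹.
A CSTR operates uniformly at the exit composition, giving r_D = 72.55 and r_U = 18.76 (each k·C_A^n at C_A = 4.006).
Fraction of consumed A going to D: r_D/(r_D+r_U) = 0.7945.
C_D = 0.7945·C_{A0}·X = 0.7945×6.40×0.374 = 1.90 mol·L⁻¹; Y_D = C_D/C_{A0} = 0.297.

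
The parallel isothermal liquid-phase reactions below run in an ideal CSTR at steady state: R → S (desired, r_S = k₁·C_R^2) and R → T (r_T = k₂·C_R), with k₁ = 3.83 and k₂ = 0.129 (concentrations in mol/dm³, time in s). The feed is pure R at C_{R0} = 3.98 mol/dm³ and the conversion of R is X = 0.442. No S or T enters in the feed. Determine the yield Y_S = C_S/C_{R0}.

Exit C_R = C_{R0}(1−X) = 3.98×0.558 = 2.221 mol/dm³.
A CSTR operates uniformly at the exit composition, giving r_S = 18.89 and r_T = 0.2865 (each k·C_R^n at C_R = 2.221).
Fraction of consumed R going to S: r_S/(r_S+r_T) = 0.9851.
C_S = 0.9851·C_{R0}·X = 0.9851×3.98×0.442 = 1.73 mol/dm³; Y_S = C_S/C_{R0} = 0.435.

0.435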